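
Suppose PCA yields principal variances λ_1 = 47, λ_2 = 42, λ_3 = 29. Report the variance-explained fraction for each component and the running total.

Step 1 — total variance = trace(Sigma) = Σ λ_i = 47 + 42 + 29 = 118.

Step 2 — fraction explained by component i = λ_i / Σ λ:
  PC1: 47/118 = 0.3983
  PC2: 42/118 = 0.3559
  PC3: 29/118 = 0.2458

Step 3 — cumulative fraction after k components = (λ_1 + ... + λ_k) / Σ λ:
  k = 1: 47/118 = 0.3983
  k = 2: (47 + 42)/118 = 89/118 = 0.7542
  k = 3: (47 + 42 + 29)/118 = 118/118 = 1

Summary (fraction, with percent):

explained: PC1 0.3983 (39.83%), PC2 0.3559 (35.59%), PC3 0.2458 (24.58%);  cumulative: 0.3983, 0.7542, 1


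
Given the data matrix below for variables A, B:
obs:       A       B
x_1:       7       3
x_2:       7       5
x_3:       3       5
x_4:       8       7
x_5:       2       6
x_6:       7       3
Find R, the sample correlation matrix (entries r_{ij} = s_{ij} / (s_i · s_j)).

Step 1 — column means:
  mean(A) = (7 + 7 + 3 + 8 + 2 + 7) / 6 = 34/6 = 5.6667
  mean(B) = (3 + 5 + 5 + 7 + 6 + 3) / 6 = 29/6 = 4.8333

Step 2 — sample variances and covariances s[i,j] = (1/(n-1)) · Σ_k (x_{k,i} - mean_i) · (x_{k,j} - mean_j), with n-1 = 5:
  s[A,A] = ((1.3333)·(1.3333) + (1.3333)·(1.3333) + (-2.6667)·(-2.6667) + (2.3333)·(2.3333) + (-3.6667)·(-3.6667) + (1.3333)·(1.3333)) / 5 = 31.3333/5 = 6.2667
  s[A,B] = ((1.3333)·(-1.8333) + (1.3333)·(0.1667) + (-2.6667)·(0.1667) + (2.3333)·(2.1667) + (-3.6667)·(1.1667) + (1.3333)·(-1.8333)) / 5 = -4.3333/5 = -0.8667
  s[B,B] = ((-1.8333)·(-1.8333) + (0.1667)·(0.1667) + (0.1667)·(0.1667) + (2.1667)·(2.1667) + (1.1667)·(1.1667) + (-1.8333)·(-1.8333)) / 5 = 12.8333/5 = 2.5667
  Sample standard deviations s_i = √(s[i,i]):
  s(A) = √(6.2667) = 2.5033
  s(B) = √(2.5667) = 1.6021

Step 3 — r_{ij} = s_{ij} / (s_i · s_j):
  r[A,A] = 1 (diagonal).
  r[A,B] = -0.8667 / (2.5033 · 1.6021) = -0.8667 / 4.0105 = -0.2161
  r[B,B] = 1 (diagonal).

R is symmetric with unit diagonal. Assembling:

R = [[1, -0.2161],
 [-0.2161, 1]]


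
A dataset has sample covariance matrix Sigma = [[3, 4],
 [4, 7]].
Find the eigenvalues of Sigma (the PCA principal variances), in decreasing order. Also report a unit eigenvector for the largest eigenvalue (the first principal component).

Step 1 — characteristic polynomial of 2×2 Sigma:
  det(Sigma - λI) = λ² - trace · λ + det = 0.
  trace = 3 + 7 = 10, det = 3·7 - (4)² = 5.
Step 2 — discriminant:
  Δ = trace² - 4·det = 100 - 20 = 80.
Step 3 — eigenvalues:
  λ = (trace ± √Δ)/2 = (10 ± 8.9443)/2,
  λ_1 = 9.4721,  λ_2 = 0.5279.

Step 4 — unit eigenvector for λ_1: solve (Sigma - λ_1 I)v = 0. First row:
  (3 - 9.4721)·v_x + (4)·v_y = 0, i.e. (-6.4721)·v_x + (4)·v_y = 0,
  so v ∝ (b, λ_1 - a) = (4, 6.4721) = u.
  ||u|| = √((4)² + (6.4721)²) = √(57.8885) ≈ 7.6085,
  v_1 = u/||u|| ≈ (0.5257, 0.8507) (||v_1|| = 1).

λ_1 = 9.4721,  λ_2 = 0.5279;  v_1 ≈ (0.5257, 0.8507)


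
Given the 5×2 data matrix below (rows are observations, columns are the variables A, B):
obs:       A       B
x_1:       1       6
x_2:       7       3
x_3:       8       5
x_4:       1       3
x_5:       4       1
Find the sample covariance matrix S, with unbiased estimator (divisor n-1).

Step 1 — column means:
  mean(A) = (1 + 7 + 8 + 1 + 4) / 5 = 21/5 = 4.2
  mean(B) = (6 + 3 + 5 + 3 + 1) / 5 = 18/5 = 3.6

Step 2 — sample covariance S[i,j] = (1/(n-1)) · Σ_k (x_{k,i} - mean_i) · (x_{k,j} - mean_j), with n-1 = 4.
  S[A,A] = ((-3.2)·(-3.2) + (2.8)·(2.8) + (3.8)·(3.8) + (-3.2)·(-3.2) + (-0.2)·(-0.2)) / 4 = 42.8/4 = 10.7
  S[A,B] = ((-3.2)·(2.4) + (2.8)·(-0.6) + (3.8)·(1.4) + (-3.2)·(-0.6) + (-0.2)·(-2.6)) / 4 = -1.6/4 = -0.4
  S[B,B] = ((2.4)·(2.4) + (-0.6)·(-0.6) + (1.4)·(1.4) + (-0.6)·(-0.6) + (-2.6)·(-2.6)) / 4 = 15.2/4 = 3.8

S is symmetric (S[j,i] = S[i,j]). Assembling:

S = [[10.7, -0.4],
 [-0.4, 3.8]]


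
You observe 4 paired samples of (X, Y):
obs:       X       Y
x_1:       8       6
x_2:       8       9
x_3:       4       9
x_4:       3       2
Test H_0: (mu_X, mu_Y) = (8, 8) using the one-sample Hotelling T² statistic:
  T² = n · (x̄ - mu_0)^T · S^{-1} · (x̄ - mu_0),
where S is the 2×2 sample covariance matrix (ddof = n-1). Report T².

Step 1 — sample mean vector:
  mean(X) = (8 + 8 + 4 + 3) / 4 = 23/4 = 5.75
  mean(Y) = (6 + 9 + 9 + 2) / 4 = 26/4 = 6.5
  x̄ = (5.75, 6.5),  deviation x̄ - mu_0 = (5.75, 6.5) - (8, 8) = (-2.25, -1.5).

Step 2 — sample covariance matrix, S[i,j] = (1/(n-1)) · Σ_k (x_{k,i} - mean_i) · (x_{k,j} - mean_j), divisor n-1 = 3:
  S[X,X] = ((2.25)·(2.25) + (2.25)·(2.25) + (-1.75)·(-1.75) + (-2.75)·(-2.75)) / 3 = 20.75/3 = 6.9167
  S[X,Y] = ((2.25)·(-0.5) + (2.25)·(2.5) + (-1.75)·(2.5) + (-2.75)·(-4.5)) / 3 = 12.5/3 = 4.1667
  S[Y,Y] = ((-0.5)·(-0.5) + (2.5)·(2.5) + (2.5)·(2.5) + (-4.5)·(-4.5)) / 3 = 33/3 = 11
  S = [[6.9167, 4.1667],
 [4.1667, 11]].

Step 3 — invert S. det(S) = 6.9167·11 - (4.1667)² = 58.7222.
  S^{-1} = (1/det) · [[d, -b], [-b, a]] = [[0.1873, -0.071],
 [-0.071, 0.1178]].

Step 4 — quadratic form (x̄ - mu_0)^T · S^{-1} · (x̄ - mu_0):
  S^{-1} · (x̄ - mu_0) = (-0.315, -0.017),
  (x̄ - mu_0)^T · [...] = (-2.25)·(-0.315) + (-1.5)·(-0.017) = 0.7344.

Step 5 — scale by n: T² = 4 · 0.7344 = 2.9376.

T² ≈ 2.9376


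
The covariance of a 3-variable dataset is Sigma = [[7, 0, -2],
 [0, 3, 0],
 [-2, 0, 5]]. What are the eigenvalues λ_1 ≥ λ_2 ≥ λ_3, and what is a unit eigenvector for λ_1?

Step 1 — characteristic polynomial p(λ) = det(λI - Sigma) = λ³ - tr·λ² + c_1·λ - det, where tr = trace, c_1 = sum of the principal 2×2 minors, det = det(Sigma):
  tr = 7 + 3 + 5 = 15,
  c_1 = (7·3 - (0)²) + (7·5 - (-2)²) + (3·5 - (0)²) = 21 + 31 + 15 = 67,
  det = 7·(3·5 - (0)²) - (0)·((0)·5 - (0)·(-2)) + (-2)·((0)·(0) - 3·(-2)) = 7·(15) - (0)·(0) + (-2)·(6) = 93.
  So p(λ) = λ³ - 15λ² + 67λ - 93.
Step 2 — look for an integer root (rational root theorem: any rational root is an integer divisor of 93). Testing λ = 3:
  p(3) = 27 - 135 + 201 - 93 = 0  ✓
  Dividing out (λ - 3): p(λ) = (λ - 3)(λ² - 12λ + 31).
Step 3 — remaining eigenvalues from the quadratic λ² - 12λ + 31 = 0:
  Δ = 12² - 4·31 = 144 - 124 = 20,  λ = (12 ± √20)/2 = (12 ± 4.4721)/2 ≈ 8.2361 or 3.7639.
  Sorted: λ_1 = 8.2361,  λ_2 = 3.7639,  λ_3 = 3  (check: sum = 15 = tr ✓).

Step 4 — unit eigenvector for λ_1 ≈ 8.2361: v spans the null space of (Sigma - λ_1 I), whose rows are
  r_1 = (-1.2361, 0, -2),  r_2 = (0, -5.2361, 0),  r_3 = (-2, 0, -3.2361).
  v is orthogonal to every row, so take v ∝ r_1 × r_2 = ((0)·(0) - (-2)·(-5.2361), (-2)·(0) - (-1.2361)·(0), (-1.2361)·(-5.2361) - (0)·(0)) ≈ (-10.4721, 0, 6.4721).
  Rescale (multiply by -1 so the first nonzero entry is positive): u = (10.4721, 0, -6.4721).
  ||u|| = √((10.4721)² + (0)² + (-6.4721)²) = √(151.5542) ≈ 12.3107,  v_1 = u/||u|| ≈ (0.8507, 0, -0.5257) (||v_1|| = 1).

λ_1 = 8.2361,  λ_2 = 3.7639,  λ_3 = 3;  v_1 ≈ (0.8507, 0, -0.5257)


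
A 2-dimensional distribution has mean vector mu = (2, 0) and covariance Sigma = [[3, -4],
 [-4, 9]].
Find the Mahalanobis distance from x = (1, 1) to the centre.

Step 1 — centre the observation: (x - mu) = (-1, 1).

Step 2 — invert Sigma. det(Sigma) = 3·9 - (-4)² = 11.
  Sigma^{-1} = (1/det) · [[d, -b], [-b, a]] = [[0.8182, 0.3636],
 [0.3636, 0.2727]].

Step 3 — form the quadratic (x - mu)^T · Sigma^{-1} · (x - mu):
  Sigma^{-1} · (x - mu) = (-0.4545, -0.0909).
  (x - mu)^T · [Sigma^{-1} · (x - mu)] = (-1)·(-0.4545) + (1)·(-0.0909) = 0.3636.

Step 4 — take square root: d = √(0.3636) ≈ 0.603.

d(x, mu) = √(0.3636) ≈ 0.603


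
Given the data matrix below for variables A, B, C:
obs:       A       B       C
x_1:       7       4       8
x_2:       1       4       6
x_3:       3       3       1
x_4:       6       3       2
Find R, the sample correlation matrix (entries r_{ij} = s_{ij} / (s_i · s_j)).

Step 1 — column means:
  mean(A) = (7 + 1 + 3 + 6) / 4 = 17/4 = 4.25
  mean(B) = (4 + 4 + 3 + 3) / 4 = 14/4 = 3.5
  mean(C) = (8 + 6 + 1 + 2) / 4 = 17/4 = 4.25

Step 2 — sample variances and covariances s[i,j] = (1/(n-1)) · Σ_k (x_{k,i} - mean_i) · (x_{k,j} - mean_j), with n-1 = 3:
  s[A,A] = ((2.75)·(2.75) + (-3.25)·(-3.25) + (-1.25)·(-1.25) + (1.75)·(1.75)) / 3 = 22.75/3 = 7.5833
  s[A,B] = ((2.75)·(0.5) + (-3.25)·(0.5) + (-1.25)·(-0.5) + (1.75)·(-0.5)) / 3 = -0.5/3 = -0.1667
  s[A,C] = ((2.75)·(3.75) + (-3.25)·(1.75) + (-1.25)·(-3.25) + (1.75)·(-2.25)) / 3 = 4.75/3 = 1.5833
  s[B,B] = ((0.5)·(0.5) + (0.5)·(0.5) + (-0.5)·(-0.5) + (-0.5)·(-0.5)) / 3 = 1/3 = 0.3333
  s[B,C] = ((0.5)·(3.75) + (0.5)·(1.75) + (-0.5)·(-3.25) + (-0.5)·(-2.25)) / 3 = 5.5/3 = 1.8333
  s[C,C] = ((3.75)·(3.75) + (1.75)·(1.75) + (-3.25)·(-3.25) + (-2.25)·(-2.25)) / 3 = 32.75/3 = 10.9167
  Sample standard deviations s_i = √(s[i,i]):
  s(A) = √(7.5833) = 2.7538
  s(B) = √(0.3333) = 0.5774
  s(C) = √(10.9167) = 3.304

Step 3 — r_{ij} = s_{ij} / (s_i · s_j):
  r[A,A] = 1 (diagonal).
  r[A,B] = -0.1667 / (2.7538 · 0.5774) = -0.1667 / 1.5899 = -0.1048
  r[A,C] = 1.5833 / (2.7538 · 3.304) = 1.5833 / 9.0986 = 0.174
  r[B,B] = 1 (diagonal).
  r[B,C] = 1.8333 / (0.5774 · 3.304) = 1.8333 / 1.9076 = 0.9611
  r[C,C] = 1 (diagonal).

R is symmetric with unit diagonal. Assembling:

R = [[1, -0.1048, 0.174],
 [-0.1048, 1, 0.9611],
 [0.174, 0.9611, 1]]


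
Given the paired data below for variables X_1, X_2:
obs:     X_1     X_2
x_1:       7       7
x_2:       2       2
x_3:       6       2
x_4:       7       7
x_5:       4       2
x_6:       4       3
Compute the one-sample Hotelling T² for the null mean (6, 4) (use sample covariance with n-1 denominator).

Step 1 — sample mean vector:
  mean(X_1) = (7 + 2 + 6 + 7 + 4 + 4) / 6 = 30/6 = 5
  mean(X_2) = (7 + 2 + 2 + 7 + 2 + 3) / 6 = 23/6 = 3.8333
  x̄ = (5, 3.8333),  deviation x̄ - mu_0 = (5, 3.8333) - (6, 4) = (-1, -0.1667).

Step 2 — sample covariance matrix, S[i,j] = (1/(n-1)) · Σ_k (x_{k,i} - mean_i) · (x_{k,j} - mean_j), divisor n-1 = 5:
  S[X_1,X_1] = ((2)·(2) + (-3)·(-3) + (1)·(1) + (2)·(2) + (-1)·(-1) + (-1)·(-1)) / 5 = 20/5 = 4
  S[X_1,X_2] = ((2)·(3.1667) + (-3)·(-1.8333) + (1)·(-1.8333) + (2)·(3.1667) + (-1)·(-1.8333) + (-1)·(-0.8333)) / 5 = 19/5 = 3.8
  S[X_2,X_2] = ((3.1667)·(3.1667) + (-1.8333)·(-1.8333) + (-1.8333)·(-1.8333) + (3.1667)·(3.1667) + (-1.8333)·(-1.8333) + (-0.8333)·(-0.8333)) / 5 = 30.8333/5 = 6.1667
  S = [[4, 3.8],
 [3.8, 6.1667]].

Step 3 — invert S. det(S) = 4·6.1667 - (3.8)² = 10.2267.
  S^{-1} = (1/det) · [[d, -b], [-b, a]] = [[0.603, -0.3716],
 [-0.3716, 0.3911]].

Step 4 — quadratic form (x̄ - mu_0)^T · S^{-1} · (x̄ - mu_0):
  S^{-1} · (x̄ - mu_0) = (-0.5411, 0.3064),
  (x̄ - mu_0)^T · [...] = (-1)·(-0.5411) + (-0.1667)·(0.3064) = 0.49.

Step 5 — scale by n: T² = 6 · 0.49 = 2.94.

T² ≈ 2.94


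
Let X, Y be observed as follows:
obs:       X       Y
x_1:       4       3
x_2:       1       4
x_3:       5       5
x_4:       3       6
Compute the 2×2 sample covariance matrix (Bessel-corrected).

Step 1 — column means:
  mean(X) = (4 + 1 + 5 + 3) / 4 = 13/4 = 3.25
  mean(Y) = (3 + 4 + 5 + 6) / 4 = 18/4 = 4.5

Step 2 — sample covariance S[i,j] = (1/(n-1)) · Σ_k (x_{k,i} - mean_i) · (x_{k,j} - mean_j), with n-1 = 3.
  S[X,X] = ((0.75)·(0.75) + (-2.25)·(-2.25) + (1.75)·(1.75) + (-0.25)·(-0.25)) / 3 = 8.75/3 = 2.9167
  S[X,Y] = ((0.75)·(-1.5) + (-2.25)·(-0.5) + (1.75)·(0.5) + (-0.25)·(1.5)) / 3 = 0.5/3 = 0.1667
  S[Y,Y] = ((-1.5)·(-1.5) + (-0.5)·(-0.5) + (0.5)·(0.5) + (1.5)·(1.5)) / 3 = 5/3 = 1.6667

S is symmetric (S[j,i] = S[i,j]). Assembling:

S = [[2.9167, 0.1667],
 [0.1667, 1.6667]]


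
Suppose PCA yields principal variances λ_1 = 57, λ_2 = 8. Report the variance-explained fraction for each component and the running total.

Step 1 — total variance = trace(Sigma) = Σ λ_i = 57 + 8 = 65.

Step 2 — fraction explained by component i = λ_i / Σ λ:
  PC1: 57/65 = 0.8769
  PC2: 8/65 = 0.1231

Step 3 — cumulative fraction after k components = (λ_1 + ... + λ_k) / Σ λ:
  k = 1: 57/65 = 0.8769
  k = 2: (57 + 8)/65 = 65/65 = 1

Summary (fraction, with percent):

explained: PC1 0.8769 (87.69%), PC2 0.1231 (12.31%);  cumulative: 0.8769, 1


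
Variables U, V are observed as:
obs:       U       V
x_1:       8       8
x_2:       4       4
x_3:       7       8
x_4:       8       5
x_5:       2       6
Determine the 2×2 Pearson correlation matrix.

Step 1 — column means:
  mean(U) = (8 + 4 + 7 + 8 + 2) / 5 = 29/5 = 5.8
  mean(V) = (8 + 4 + 8 + 5 + 6) / 5 = 31/5 = 6.2

Step 2 — sample variances and covariances s[i,j] = (1/(n-1)) · Σ_k (x_{k,i} - mean_i) · (x_{k,j} - mean_j), with n-1 = 4:
  s[U,U] = ((2.2)·(2.2) + (-1.8)·(-1.8) + (1.2)·(1.2) + (2.2)·(2.2) + (-3.8)·(-3.8)) / 4 = 28.8/4 = 7.2
  s[U,V] = ((2.2)·(1.8) + (-1.8)·(-2.2) + (1.2)·(1.8) + (2.2)·(-1.2) + (-3.8)·(-0.2)) / 4 = 8.2/4 = 2.05
  s[V,V] = ((1.8)·(1.8) + (-2.2)·(-2.2) + (1.8)·(1.8) + (-1.2)·(-1.2) + (-0.2)·(-0.2)) / 4 = 12.8/4 = 3.2
  Sample standard deviations s_i = √(s[i,i]):
  s(U) = √(7.2) = 2.6833
  s(V) = √(3.2) = 1.7889

Step 3 — r_{ij} = s_{ij} / (s_i · s_j):
  r[U,U] = 1 (diagonal).
  r[U,V] = 2.05 / (2.6833 · 1.7889) = 2.05 / 4.8 = 0.4271
  r[V,V] = 1 (diagonal).

R is symmetric with unit diagonal. Assembling:

R = [[1, 0.4271],
 [0.4271, 1]]


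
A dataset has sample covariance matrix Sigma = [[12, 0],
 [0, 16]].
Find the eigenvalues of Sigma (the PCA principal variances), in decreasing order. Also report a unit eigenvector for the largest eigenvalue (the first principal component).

Step 1 — characteristic polynomial of 2×2 Sigma:
  det(Sigma - λI) = λ² - trace · λ + det = 0.
  trace = 12 + 16 = 28, det = 12·16 - (0)² = 192.
Step 2 — discriminant:
  Δ = trace² - 4·det = 784 - 768 = 16.
Step 3 — eigenvalues:
  λ = (trace ± √Δ)/2 = (28 ± 4)/2,
  λ_1 = 16,  λ_2 = 12.

Step 4 — unit eigenvector for λ_1: Sigma is diagonal, so its eigenvectors are the coordinate axes. λ_1 = 16 is the diagonal entry on the second coordinate axis, hence
  v_1 = (0, 1) (||v_1|| = 1).

λ_1 = 16,  λ_2 = 12;  v_1 ≈ (0, 1)


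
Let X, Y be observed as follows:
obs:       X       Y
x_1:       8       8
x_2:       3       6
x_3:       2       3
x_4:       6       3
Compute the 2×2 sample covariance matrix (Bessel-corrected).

Step 1 — column means:
  mean(X) = (8 + 3 + 2 + 6) / 4 = 19/4 = 4.75
  mean(Y) = (8 + 6 + 3 + 3) / 4 = 20/4 = 5

Step 2 — sample covariance S[i,j] = (1/(n-1)) · Σ_k (x_{k,i} - mean_i) · (x_{k,j} - mean_j), with n-1 = 3.
  S[X,X] = ((3.25)·(3.25) + (-1.75)·(-1.75) + (-2.75)·(-2.75) + (1.25)·(1.25)) / 3 = 22.75/3 = 7.5833
  S[X,Y] = ((3.25)·(3) + (-1.75)·(1) + (-2.75)·(-2) + (1.25)·(-2)) / 3 = 11/3 = 3.6667
  S[Y,Y] = ((3)·(3) + (1)·(1) + (-2)·(-2) + (-2)·(-2)) / 3 = 18/3 = 6

S is symmetric (S[j,i] = S[i,j]). Assembling:

S = [[7.5833, 3.6667],
 [3.6667, 6]]


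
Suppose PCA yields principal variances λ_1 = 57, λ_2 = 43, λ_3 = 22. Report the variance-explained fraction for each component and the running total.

Step 1 — total variance = trace(Sigma) = Σ λ_i = 57 + 43 + 22 = 122.

Step 2 — fraction explained by component i = λ_i / Σ λ:
  PC1: 57/122 = 0.4672
  PC2: 43/122 = 0.3525
  PC3: 22/122 = 0.1803

Step 3 — cumulative fraction after k components = (λ_1 + ... + λ_k) / Σ λ:
  k = 1: 57/122 = 0.4672
  k = 2: (57 + 43)/122 = 100/122 = 0.8197
  k = 3: (57 + 43 + 22)/122 = 122/122 = 1

Summary (fraction, with percent):

explained: PC1 0.4672 (46.72%), PC2 0.3525 (35.25%), PC3 0.1803 (18.03%);  cumulative: 0.4672, 0.8197, 1


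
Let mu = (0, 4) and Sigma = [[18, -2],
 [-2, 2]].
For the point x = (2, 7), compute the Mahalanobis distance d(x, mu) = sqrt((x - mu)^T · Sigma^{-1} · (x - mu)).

Step 1 — centre the observation: (x - mu) = (2, 3).

Step 2 — invert Sigma. det(Sigma) = 18·2 - (-2)² = 32.
  Sigma^{-1} = (1/det) · [[d, -b], [-b, a]] = [[0.0625, 0.0625],
 [0.0625, 0.5625]].

Step 3 — form the quadratic (x - mu)^T · Sigma^{-1} · (x - mu):
  Sigma^{-1} · (x - mu) = (0.3125, 1.8125).
  (x - mu)^T · [Sigma^{-1} · (x - mu)] = (2)·(0.3125) + (3)·(1.8125) = 6.0625.

Step 4 — take square root: d = √(6.0625) ≈ 2.4622.

d(x, mu) = √(6.0625) ≈ 2.4622


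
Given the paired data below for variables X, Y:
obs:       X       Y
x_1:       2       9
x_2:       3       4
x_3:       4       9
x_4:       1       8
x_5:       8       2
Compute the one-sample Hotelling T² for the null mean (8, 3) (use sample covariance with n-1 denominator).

Step 1 — sample mean vector:
  mean(X) = (2 + 3 + 4 + 1 + 8) / 5 = 18/5 = 3.6
  mean(Y) = (9 + 4 + 9 + 8 + 2) / 5 = 32/5 = 6.4
  x̄ = (3.6, 6.4),  deviation x̄ - mu_0 = (3.6, 6.4) - (8, 3) = (-4.4, 3.4).

Step 2 — sample covariance matrix, S[i,j] = (1/(n-1)) · Σ_k (x_{k,i} - mean_i) · (x_{k,j} - mean_j), divisor n-1 = 4:
  S[X,X] = ((-1.6)·(-1.6) + (-0.6)·(-0.6) + (0.4)·(0.4) + (-2.6)·(-2.6) + (4.4)·(4.4)) / 4 = 29.2/4 = 7.3
  S[X,Y] = ((-1.6)·(2.6) + (-0.6)·(-2.4) + (0.4)·(2.6) + (-2.6)·(1.6) + (4.4)·(-4.4)) / 4 = -25.2/4 = -6.3
  S[Y,Y] = ((2.6)·(2.6) + (-2.4)·(-2.4) + (2.6)·(2.6) + (1.6)·(1.6) + (-4.4)·(-4.4)) / 4 = 41.2/4 = 10.3
  S = [[7.3, -6.3],
 [-6.3, 10.3]].

Step 3 — invert S. det(S) = 7.3·10.3 - (-6.3)² = 35.5.
  S^{-1} = (1/det) · [[d, -b], [-b, a]] = [[0.2901, 0.1775],
 [0.1775, 0.2056]].

Step 4 — quadratic form (x̄ - mu_0)^T · S^{-1} · (x̄ - mu_0):
  S^{-1} · (x̄ - mu_0) = (-0.6732, -0.0817),
  (x̄ - mu_0)^T · [...] = (-4.4)·(-0.6732) + (3.4)·(-0.0817) = 2.6845.

Step 5 — scale by n: T² = 5 · 2.6845 = 13.4225.

T² ≈ 13.4225


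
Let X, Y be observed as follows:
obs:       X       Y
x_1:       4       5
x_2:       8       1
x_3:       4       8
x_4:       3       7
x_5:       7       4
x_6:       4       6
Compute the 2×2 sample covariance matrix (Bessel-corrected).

Step 1 — column means:
  mean(X) = (4 + 8 + 4 + 3 + 7 + 4) / 6 = 30/6 = 5
  mean(Y) = (5 + 1 + 8 + 7 + 4 + 6) / 6 = 31/6 = 5.1667

Step 2 — sample covariance S[i,j] = (1/(n-1)) · Σ_k (x_{k,i} - mean_i) · (x_{k,j} - mean_j), with n-1 = 5.
  S[X,X] = ((-1)·(-1) + (3)·(3) + (-1)·(-1) + (-2)·(-2) + (2)·(2) + (-1)·(-1)) / 5 = 20/5 = 4
  S[X,Y] = ((-1)·(-0.1667) + (3)·(-4.1667) + (-1)·(2.8333) + (-2)·(1.8333) + (2)·(-1.1667) + (-1)·(0.8333)) / 5 = -22/5 = -4.4
  S[Y,Y] = ((-0.1667)·(-0.1667) + (-4.1667)·(-4.1667) + (2.8333)·(2.8333) + (1.8333)·(1.8333) + (-1.1667)·(-1.1667) + (0.8333)·(0.8333)) / 5 = 30.8333/5 = 6.1667

S is symmetric (S[j,i] = S[i,j]). Assembling:

S = [[4, -4.4],
 [-4.4, 6.1667]]


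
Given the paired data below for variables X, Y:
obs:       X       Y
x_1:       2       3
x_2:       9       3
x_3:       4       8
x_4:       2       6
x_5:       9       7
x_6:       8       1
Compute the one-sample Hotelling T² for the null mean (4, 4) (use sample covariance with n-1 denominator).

Step 1 — sample mean vector:
  mean(X) = (2 + 9 + 4 + 2 + 9 + 8) / 6 = 34/6 = 5.6667
  mean(Y) = (3 + 3 + 8 + 6 + 7 + 1) / 6 = 28/6 = 4.6667
  x̄ = (5.6667, 4.6667),  deviation x̄ - mu_0 = (5.6667, 4.6667) - (4, 4) = (1.6667, 0.6667).

Step 2 — sample covariance matrix, S[i,j] = (1/(n-1)) · Σ_k (x_{k,i} - mean_i) · (x_{k,j} - mean_j), divisor n-1 = 5:
  S[X,X] = ((-3.6667)·(-3.6667) + (3.3333)·(3.3333) + (-1.6667)·(-1.6667) + (-3.6667)·(-3.6667) + (3.3333)·(3.3333) + (2.3333)·(2.3333)) / 5 = 57.3333/5 = 11.4667
  S[X,Y] = ((-3.6667)·(-1.6667) + (3.3333)·(-1.6667) + (-1.6667)·(3.3333) + (-3.6667)·(1.3333) + (3.3333)·(2.3333) + (2.3333)·(-3.6667)) / 5 = -10.6667/5 = -2.1333
  S[Y,Y] = ((-1.6667)·(-1.6667) + (-1.6667)·(-1.6667) + (3.3333)·(3.3333) + (1.3333)·(1.3333) + (2.3333)·(2.3333) + (-3.6667)·(-3.6667)) / 5 = 37.3333/5 = 7.4667
  S = [[11.4667, -2.1333],
 [-2.1333, 7.4667]].

Step 3 — invert S. det(S) = 11.4667·7.4667 - (-2.1333)² = 81.0667.
  S^{-1} = (1/det) · [[d, -b], [-b, a]] = [[0.0921, 0.0263],
 [0.0263, 0.1414]].

Step 4 — quadratic form (x̄ - mu_0)^T · S^{-1} · (x̄ - mu_0):
  S^{-1} · (x̄ - mu_0) = (0.1711, 0.1382),
  (x̄ - mu_0)^T · [...] = (1.6667)·(0.1711) + (0.6667)·(0.1382) = 0.3772.

Step 5 — scale by n: T² = 6 · 0.3772 = 2.2632.

T² ≈ 2.2632


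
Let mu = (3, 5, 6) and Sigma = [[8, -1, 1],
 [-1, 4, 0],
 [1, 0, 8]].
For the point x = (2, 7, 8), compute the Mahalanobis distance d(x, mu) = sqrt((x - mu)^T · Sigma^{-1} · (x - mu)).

Step 1 — centre the observation: (x - mu) = (-1, 2, 2).

Step 2 — invert Sigma (cofactor / det for 3×3, or solve directly):
  Sigma^{-1} = [[0.1311, 0.0328, -0.0164],
 [0.0328, 0.2582, -0.0041],
 [-0.0164, -0.0041, 0.127]].

Step 3 — form the quadratic (x - mu)^T · Sigma^{-1} · (x - mu):
  Sigma^{-1} · (x - mu) = (-0.0984, 0.4754, 0.2623).
  (x - mu)^T · [Sigma^{-1} · (x - mu)] = (-1)·(-0.0984) + (2)·(0.4754) + (2)·(0.2623) = 1.5738.

Step 4 — take square root: d = √(1.5738) ≈ 1.2545.

d(x, mu) = √(1.5738) ≈ 1.2545


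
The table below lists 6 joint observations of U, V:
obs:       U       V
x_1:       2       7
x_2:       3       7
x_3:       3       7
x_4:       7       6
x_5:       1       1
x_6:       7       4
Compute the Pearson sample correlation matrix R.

Step 1 — column means:
  mean(U) = (2 + 3 + 3 + 7 + 1 + 7) / 6 = 23/6 = 3.8333
  mean(V) = (7 + 7 + 7 + 6 + 1 + 4) / 6 = 32/6 = 5.3333

Step 2 — sample variances and covariances s[i,j] = (1/(n-1)) · Σ_k (x_{k,i} - mean_i) · (x_{k,j} - mean_j), with n-1 = 5:
  s[U,U] = ((-1.8333)·(-1.8333) + (-0.8333)·(-0.8333) + (-0.8333)·(-0.8333) + (3.1667)·(3.1667) + (-2.8333)·(-2.8333) + (3.1667)·(3.1667)) / 5 = 32.8333/5 = 6.5667
  s[U,V] = ((-1.8333)·(1.6667) + (-0.8333)·(1.6667) + (-0.8333)·(1.6667) + (3.1667)·(0.6667) + (-2.8333)·(-4.3333) + (3.1667)·(-1.3333)) / 5 = 4.3333/5 = 0.8667
  s[V,V] = ((1.6667)·(1.6667) + (1.6667)·(1.6667) + (1.6667)·(1.6667) + (0.6667)·(0.6667) + (-4.3333)·(-4.3333) + (-1.3333)·(-1.3333)) / 5 = 29.3333/5 = 5.8667
  Sample standard deviations s_i = √(s[i,i]):
  s(U) = √(6.5667) = 2.5626
  s(V) = √(5.8667) = 2.4221

Step 3 — r_{ij} = s_{ij} / (s_i · s_j):
  r[U,U] = 1 (diagonal).
  r[U,V] = 0.8667 / (2.5626 · 2.4221) = 0.8667 / 6.2068 = 0.1396
  r[V,V] = 1 (diagonal).

R is symmetric with unit diagonal. Assembling:

R = [[1, 0.1396],
 [0.1396, 1]]


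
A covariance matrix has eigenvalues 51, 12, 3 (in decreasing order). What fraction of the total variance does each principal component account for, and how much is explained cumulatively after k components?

Step 1 — total variance = trace(Sigma) = Σ λ_i = 51 + 12 + 3 = 66.

Step 2 — fraction explained by component i = λ_i / Σ λ:
  PC1: 51/66 = 0.7727
  PC2: 12/66 = 0.1818
  PC3: 3/66 = 0.0455

Step 3 — cumulative fraction after k components = (λ_1 + ... + λ_k) / Σ λ:
  k = 1: 51/66 = 0.7727
  k = 2: (51 + 12)/66 = 63/66 = 0.9545
  k = 3: (51 + 12 + 3)/66 = 66/66 = 1

Summary (fraction, with percent):

explained: PC1 0.7727 (77.27%), PC2 0.1818 (18.18%), PC3 0.0455 (4.55%);  cumulative: 0.7727, 0.9545, 1


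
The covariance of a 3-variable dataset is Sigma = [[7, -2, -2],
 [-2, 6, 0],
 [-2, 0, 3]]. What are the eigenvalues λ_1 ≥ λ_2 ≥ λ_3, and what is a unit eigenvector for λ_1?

Step 1 — characteristic polynomial p(λ) = det(λI - Sigma) = λ³ - tr·λ² + c_1·λ - det, where tr = trace, c_1 = sum of the principal 2×2 minors, det = det(Sigma):
  tr = 7 + 6 + 3 = 16,
  c_1 = (7·6 - (-2)²) + (7·3 - (-2)²) + (6·3 - (0)²) = 38 + 17 + 18 = 73,
  det = 7·(6·3 - (0)²) - (-2)·((-2)·3 - (0)·(-2)) + (-2)·((-2)·(0) - 6·(-2)) = 7·(18) - (-2)·(-6) + (-2)·(12) = 90.
  So p(λ) = λ³ - 16λ² + 73λ - 90.
Step 2 — look for an integer root (rational root theorem: any rational root is an integer divisor of 90). Testing λ = 2:
  p(2) = 8 - 64 + 146 - 90 = 0  ✓
  Dividing out (λ - 2): p(λ) = (λ - 2)(λ² - 14λ + 45).
Step 3 — remaining eigenvalues from the quadratic λ² - 14λ + 45 = 0:
  Δ = 14² - 4·45 = 196 - 180 = 16,  λ = (14 ± √16)/2 = (14 ± 4)/2 = 9 or 5.
  Sorted: λ_1 = 9,  λ_2 = 5,  λ_3 = 2  (check: sum = 16 = tr ✓).

Step 4 — unit eigenvector for λ_1 = 9: v spans the null space of (Sigma - λ_1 I), whose rows are
  r_1 = (-2, -2, -2),  r_2 = (-2, -3, 0),  r_3 = (-2, 0, -6).
  v is orthogonal to every row, so take v ∝ r_1 × r_2 = ((-2)·(0) - (-2)·(-3), (-2)·(-2) - (-2)·(0), (-2)·(-3) - (-2)·(-2)) = (-6, 4, 2).
  Rescale (divide by 2; multiply by -1 so the first nonzero entry is positive): u = (3, -2, -1).
  ||u|| = √((3)² + (-2)² + (-1)²) = √(14) ≈ 3.7417,  v_1 = u/||u|| ≈ (0.8018, -0.5345, -0.2673) (||v_1|| = 1).

λ_1 = 9,  λ_2 = 5,  λ_3 = 2;  v_1 ≈ (0.8018, -0.5345, -0.2673)


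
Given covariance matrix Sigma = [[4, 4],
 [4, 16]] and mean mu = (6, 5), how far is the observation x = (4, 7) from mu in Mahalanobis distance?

Step 1 — centre the observation: (x - mu) = (-2, 2).

Step 2 — invert Sigma. det(Sigma) = 4·16 - (4)² = 48.
  Sigma^{-1} = (1/det) · [[d, -b], [-b, a]] = [[0.3333, -0.0833],
 [-0.0833, 0.0833]].

Step 3 — form the quadratic (x - mu)^T · Sigma^{-1} · (x - mu):
  Sigma^{-1} · (x - mu) = (-0.8333, 0.3333).
  (x - mu)^T · [Sigma^{-1} · (x - mu)] = (-2)·(-0.8333) + (2)·(0.3333) = 2.3333.

Step 4 — take square root: d = √(2.3333) ≈ 1.5275.

d(x, mu) = √(2.3333) ≈ 1.5275


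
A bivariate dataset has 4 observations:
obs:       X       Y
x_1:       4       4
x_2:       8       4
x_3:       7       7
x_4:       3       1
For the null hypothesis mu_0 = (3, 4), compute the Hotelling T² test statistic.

Step 1 — sample mean vector:
  mean(X) = (4 + 8 + 7 + 3) / 4 = 22/4 = 5.5
  mean(Y) = (4 + 4 + 7 + 1) / 4 = 16/4 = 4
  x̄ = (5.5, 4),  deviation x̄ - mu_0 = (5.5, 4) - (3, 4) = (2.5, 0).

Step 2 — sample covariance matrix, S[i,j] = (1/(n-1)) · Σ_k (x_{k,i} - mean_i) · (x_{k,j} - mean_j), divisor n-1 = 3:
  S[X,X] = ((-1.5)·(-1.5) + (2.5)·(2.5) + (1.5)·(1.5) + (-2.5)·(-2.5)) / 3 = 17/3 = 5.6667
  S[X,Y] = ((-1.5)·(0) + (2.5)·(0) + (1.5)·(3) + (-2.5)·(-3)) / 3 = 12/3 = 4
  S[Y,Y] = ((0)·(0) + (0)·(0) + (3)·(3) + (-3)·(-3)) / 3 = 18/3 = 6
  S = [[5.6667, 4],
 [4, 6]].

Step 3 — invert S. det(S) = 5.6667·6 - (4)² = 18.
  S^{-1} = (1/det) · [[d, -b], [-b, a]] = [[0.3333, -0.2222],
 [-0.2222, 0.3148]].

Step 4 — quadratic form (x̄ - mu_0)^T · S^{-1} · (x̄ - mu_0):
  S^{-1} · (x̄ - mu_0) = (0.8333, -0.5556),
  (x̄ - mu_0)^T · [...] = (2.5)·(0.8333) + (0)·(-0.5556) = 2.0833.

Step 5 — scale by n: T² = 4 · 2.0833 = 8.3333.

T² ≈ 8.3333


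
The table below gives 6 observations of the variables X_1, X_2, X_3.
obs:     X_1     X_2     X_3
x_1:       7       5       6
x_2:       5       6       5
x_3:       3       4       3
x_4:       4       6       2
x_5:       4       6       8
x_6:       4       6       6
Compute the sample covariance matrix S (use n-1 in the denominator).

Step 1 — column means:
  mean(X_1) = (7 + 5 + 3 + 4 + 4 + 4) / 6 = 27/6 = 4.5
  mean(X_2) = (5 + 6 + 4 + 6 + 6 + 6) / 6 = 33/6 = 5.5
  mean(X_3) = (6 + 5 + 3 + 2 + 8 + 6) / 6 = 30/6 = 5

Step 2 — sample covariance S[i,j] = (1/(n-1)) · Σ_k (x_{k,i} - mean_i) · (x_{k,j} - mean_j), with n-1 = 5.
  S[X_1,X_1] = ((2.5)·(2.5) + (0.5)·(0.5) + (-1.5)·(-1.5) + (-0.5)·(-0.5) + (-0.5)·(-0.5) + (-0.5)·(-0.5)) / 5 = 9.5/5 = 1.9
  S[X_1,X_2] = ((2.5)·(-0.5) + (0.5)·(0.5) + (-1.5)·(-1.5) + (-0.5)·(0.5) + (-0.5)·(0.5) + (-0.5)·(0.5)) / 5 = 0.5/5 = 0.1
  S[X_1,X_3] = ((2.5)·(1) + (0.5)·(0) + (-1.5)·(-2) + (-0.5)·(-3) + (-0.5)·(3) + (-0.5)·(1)) / 5 = 5/5 = 1
  S[X_2,X_2] = ((-0.5)·(-0.5) + (0.5)·(0.5) + (-1.5)·(-1.5) + (0.5)·(0.5) + (0.5)·(0.5) + (0.5)·(0.5)) / 5 = 3.5/5 = 0.7
  S[X_2,X_3] = ((-0.5)·(1) + (0.5)·(0) + (-1.5)·(-2) + (0.5)·(-3) + (0.5)·(3) + (0.5)·(1)) / 5 = 3/5 = 0.6
  S[X_3,X_3] = ((1)·(1) + (0)·(0) + (-2)·(-2) + (-3)·(-3) + (3)·(3) + (1)·(1)) / 5 = 24/5 = 4.8

S is symmetric (S[j,i] = S[i,j]). Assembling:

S = [[1.9, 0.1, 1],
 [0.1, 0.7, 0.6],
 [1, 0.6, 4.8]]


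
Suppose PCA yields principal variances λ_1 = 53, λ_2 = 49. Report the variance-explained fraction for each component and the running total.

Step 1 — total variance = trace(Sigma) = Σ λ_i = 53 + 49 = 102.

Step 2 — fraction explained by component i = λ_i / Σ λ:
  PC1: 53/102 = 0.5196
  PC2: 49/102 = 0.4804

Step 3 — cumulative fraction after k components = (λ_1 + ... + λ_k) / Σ λ:
  k = 1: 53/102 = 0.5196
  k = 2: (53 + 49)/102 = 102/102 = 1

Summary (fraction, with percent):

explained: PC1 0.5196 (51.96%), PC2 0.4804 (48.04%);  cumulative: 0.5196, 1


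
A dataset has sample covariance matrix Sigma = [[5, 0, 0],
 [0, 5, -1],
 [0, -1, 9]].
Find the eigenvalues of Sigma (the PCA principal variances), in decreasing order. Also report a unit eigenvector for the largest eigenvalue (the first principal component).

Step 1 — characteristic polynomial p(λ) = det(λI - Sigma) = λ³ - tr·λ² + c_1·λ - det, where tr = trace, c_1 = sum of the principal 2×2 minors, det = det(Sigma):
  tr = 5 + 5 + 9 = 19,
  c_1 = (5·5 - (0)²) + (5·9 - (0)²) + (5·9 - (-1)²) = 25 + 45 + 44 = 114,
  det = 5·(5·9 - (-1)²) - (0)·((0)·9 - (-1)·(0)) + (0)·((0)·(-1) - 5·(0)) = 5·(44) - (0)·(0) + (0)·(0) = 220.
  So p(λ) = λ³ - 19λ² + 114λ - 220.
Step 2 — look for an integer root (rational root theorem: any rational root is an integer divisor of 220). Testing λ = 5:
  p(5) = 125 - 475 + 570 - 220 = 0  ✓
  Dividing out (λ - 5): p(λ) = (λ - 5)(λ² - 14λ + 44).
Step 3 — remaining eigenvalues from the quadratic λ² - 14λ + 44 = 0:
  Δ = 14² - 4·44 = 196 - 176 = 20,  λ = (14 ± √20)/2 = (14 ± 4.4721)/2 ≈ 9.2361 or 4.7639.
  Sorted: λ_1 = 9.2361,  λ_2 = 5,  λ_3 = 4.7639  (check: sum = 19 = tr ✓).

Step 4 — unit eigenvector for λ_1 ≈ 9.2361: v spans the null space of (Sigma - λ_1 I), whose rows are
  r_1 = (-4.2361, 0, 0),  r_2 = (0, -4.2361, -1),  r_3 = (0, -1, -0.2361).
  v is orthogonal to every row, so take v ∝ r_1 × r_2 = ((0)·(-1) - (0)·(-4.2361), (0)·(0) - (-4.2361)·(-1), (-4.2361)·(-4.2361) - (0)·(0)) ≈ (0, -4.2361, 17.9443).
  Rescale (multiply by -1 so the first nonzero entry is positive): u = (0, 4.2361, -17.9443).
  ||u|| = √((0)² + (4.2361)² + (-17.9443)²) = √(339.9412) ≈ 18.4375,  v_1 = u/||u|| ≈ (0, 0.2298, -0.9732) (||v_1|| = 1).

λ_1 = 9.2361,  λ_2 = 5,  λ_3 = 4.7639;  v_1 ≈ (0, 0.2298, -0.9732)


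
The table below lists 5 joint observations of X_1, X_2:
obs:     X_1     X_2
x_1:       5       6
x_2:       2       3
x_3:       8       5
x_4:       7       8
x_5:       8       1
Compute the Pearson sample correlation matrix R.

Step 1 — column means:
  mean(X_1) = (5 + 2 + 8 + 7 + 8) / 5 = 30/5 = 6
  mean(X_2) = (6 + 3 + 5 + 8 + 1) / 5 = 23/5 = 4.6

Step 2 — sample variances and covariances s[i,j] = (1/(n-1)) · Σ_k (x_{k,i} - mean_i) · (x_{k,j} - mean_j), with n-1 = 4:
  s[X_1,X_1] = ((-1)·(-1) + (-4)·(-4) + (2)·(2) + (1)·(1) + (2)·(2)) / 4 = 26/4 = 6.5
  s[X_1,X_2] = ((-1)·(1.4) + (-4)·(-1.6) + (2)·(0.4) + (1)·(3.4) + (2)·(-3.6)) / 4 = 2/4 = 0.5
  s[X_2,X_2] = ((1.4)·(1.4) + (-1.6)·(-1.6) + (0.4)·(0.4) + (3.4)·(3.4) + (-3.6)·(-3.6)) / 4 = 29.2/4 = 7.3
  Sample standard deviations s_i = √(s[i,i]):
  s(X_1) = √(6.5) = 2.5495
  s(X_2) = √(7.3) = 2.7019

Step 3 — r_{ij} = s_{ij} / (s_i · s_j):
  r[X_1,X_1] = 1 (diagonal).
  r[X_1,X_2] = 0.5 / (2.5495 · 2.7019) = 0.5 / 6.8884 = 0.0726
  r[X_2,X_2] = 1 (diagonal).

R is symmetric with unit diagonal. Assembling:

R = [[1, 0.0726],
 [0.0726, 1]]


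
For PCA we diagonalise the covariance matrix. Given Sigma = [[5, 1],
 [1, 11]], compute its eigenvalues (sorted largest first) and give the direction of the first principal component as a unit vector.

Step 1 — characteristic polynomial of 2×2 Sigma:
  det(Sigma - λI) = λ² - trace · λ + det = 0.
  trace = 5 + 11 = 16, det = 5·11 - (1)² = 54.
Step 2 — discriminant:
  Δ = trace² - 4·det = 256 - 216 = 40.
Step 3 — eigenvalues:
  λ = (trace ± √Δ)/2 = (16 ± 6.3246)/2,
  λ_1 = 11.1623,  λ_2 = 4.8377.

Step 4 — unit eigenvector for λ_1: solve (Sigma - λ_1 I)v = 0. First row:
  (5 - 11.1623)·v_x + (1)·v_y = 0, i.e. (-6.1623)·v_x + (1)·v_y = 0,
  so v ∝ (b, λ_1 - a) = (1, 6.1623) = u.
  ||u|| = √((1)² + (6.1623)²) = √(38.9737) ≈ 6.2429,
  v_1 = u/||u|| ≈ (0.1602, 0.9871) (||v_1|| = 1).

λ_1 = 11.1623,  λ_2 = 4.8377;  v_1 ≈ (0.1602, 0.9871)


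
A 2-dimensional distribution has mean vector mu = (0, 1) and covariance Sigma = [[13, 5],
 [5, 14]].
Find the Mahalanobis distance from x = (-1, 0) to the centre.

Step 1 — centre the observation: (x - mu) = (-1, -1).

Step 2 — invert Sigma. det(Sigma) = 13·14 - (5)² = 157.
  Sigma^{-1} = (1/det) · [[d, -b], [-b, a]] = [[0.0892, -0.0318],
 [-0.0318, 0.0828]].

Step 3 — form the quadratic (x - mu)^T · Sigma^{-1} · (x - mu):
  Sigma^{-1} · (x - mu) = (-0.0573, -0.051).
  (x - mu)^T · [Sigma^{-1} · (x - mu)] = (-1)·(-0.0573) + (-1)·(-0.051) = 0.1083.

Step 4 — take square root: d = √(0.1083) ≈ 0.3291.

d(x, mu) = √(0.1083) ≈ 0.3291


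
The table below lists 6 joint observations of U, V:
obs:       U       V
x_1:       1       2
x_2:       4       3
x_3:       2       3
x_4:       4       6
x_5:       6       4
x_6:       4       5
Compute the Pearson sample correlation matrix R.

Step 1 — column means:
  mean(U) = (1 + 4 + 2 + 4 + 6 + 4) / 6 = 21/6 = 3.5
  mean(V) = (2 + 3 + 3 + 6 + 4 + 5) / 6 = 23/6 = 3.8333

Step 2 — sample variances and covariances s[i,j] = (1/(n-1)) · Σ_k (x_{k,i} - mean_i) · (x_{k,j} - mean_j), with n-1 = 5:
  s[U,U] = ((-2.5)·(-2.5) + (0.5)·(0.5) + (-1.5)·(-1.5) + (0.5)·(0.5) + (2.5)·(2.5) + (0.5)·(0.5)) / 5 = 15.5/5 = 3.1
  s[U,V] = ((-2.5)·(-1.8333) + (0.5)·(-0.8333) + (-1.5)·(-0.8333) + (0.5)·(2.1667) + (2.5)·(0.1667) + (0.5)·(1.1667)) / 5 = 7.5/5 = 1.5
  s[V,V] = ((-1.8333)·(-1.8333) + (-0.8333)·(-0.8333) + (-0.8333)·(-0.8333) + (2.1667)·(2.1667) + (0.1667)·(0.1667) + (1.1667)·(1.1667)) / 5 = 10.8333/5 = 2.1667
  Sample standard deviations s_i = √(s[i,i]):
  s(U) = √(3.1) = 1.7607
  s(V) = √(2.1667) = 1.472

Step 3 — r_{ij} = s_{ij} / (s_i · s_j):
  r[U,U] = 1 (diagonal).
  r[U,V] = 1.5 / (1.7607 · 1.472) = 1.5 / 2.5917 = 0.5788
  r[V,V] = 1 (diagonal).

R is symmetric with unit diagonal. Assembling:

R = [[1, 0.5788],
 [0.5788, 1]]


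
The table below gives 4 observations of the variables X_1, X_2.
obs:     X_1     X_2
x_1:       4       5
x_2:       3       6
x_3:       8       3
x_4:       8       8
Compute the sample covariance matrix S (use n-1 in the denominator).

Step 1 — column means:
  mean(X_1) = (4 + 3 + 8 + 8) / 4 = 23/4 = 5.75
  mean(X_2) = (5 + 6 + 3 + 8) / 4 = 22/4 = 5.5

Step 2 — sample covariance S[i,j] = (1/(n-1)) · Σ_k (x_{k,i} - mean_i) · (x_{k,j} - mean_j), with n-1 = 3.
  S[X_1,X_1] = ((-1.75)·(-1.75) + (-2.75)·(-2.75) + (2.25)·(2.25) + (2.25)·(2.25)) / 3 = 20.75/3 = 6.9167
  S[X_1,X_2] = ((-1.75)·(-0.5) + (-2.75)·(0.5) + (2.25)·(-2.5) + (2.25)·(2.5)) / 3 = -0.5/3 = -0.1667
  S[X_2,X_2] = ((-0.5)·(-0.5) + (0.5)·(0.5) + (-2.5)·(-2.5) + (2.5)·(2.5)) / 3 = 13/3 = 4.3333

S is symmetric (S[j,i] = S[i,j]). Assembling:

S = [[6.9167, -0.1667],
 [-0.1667, 4.3333]]


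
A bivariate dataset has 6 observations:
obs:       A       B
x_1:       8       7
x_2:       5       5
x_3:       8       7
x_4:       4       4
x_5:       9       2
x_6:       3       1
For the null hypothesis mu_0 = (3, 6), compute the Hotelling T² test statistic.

Step 1 — sample mean vector:
  mean(A) = (8 + 5 + 8 + 4 + 9 + 3) / 6 = 37/6 = 6.1667
  mean(B) = (7 + 5 + 7 + 4 + 2 + 1) / 6 = 26/6 = 4.3333
  x̄ = (6.1667, 4.3333),  deviation x̄ - mu_0 = (6.1667, 4.3333) - (3, 6) = (3.1667, -1.6667).

Step 2 — sample covariance matrix, S[i,j] = (1/(n-1)) · Σ_k (x_{k,i} - mean_i) · (x_{k,j} - mean_j), divisor n-1 = 5:
  S[A,A] = ((1.8333)·(1.8333) + (-1.1667)·(-1.1667) + (1.8333)·(1.8333) + (-2.1667)·(-2.1667) + (2.8333)·(2.8333) + (-3.1667)·(-3.1667)) / 5 = 30.8333/5 = 6.1667
  S[A,B] = ((1.8333)·(2.6667) + (-1.1667)·(0.6667) + (1.8333)·(2.6667) + (-2.1667)·(-0.3333) + (2.8333)·(-2.3333) + (-3.1667)·(-3.3333)) / 5 = 13.6667/5 = 2.7333
  S[B,B] = ((2.6667)·(2.6667) + (0.6667)·(0.6667) + (2.6667)·(2.6667) + (-0.3333)·(-0.3333) + (-2.3333)·(-2.3333) + (-3.3333)·(-3.3333)) / 5 = 31.3333/5 = 6.2667
  S = [[6.1667, 2.7333],
 [2.7333, 6.2667]].

Step 3 — invert S. det(S) = 6.1667·6.2667 - (2.7333)² = 31.1733.
  S^{-1} = (1/det) · [[d, -b], [-b, a]] = [[0.201, -0.0877],
 [-0.0877, 0.1978]].

Step 4 — quadratic form (x̄ - mu_0)^T · S^{-1} · (x̄ - mu_0):
  S^{-1} · (x̄ - mu_0) = (0.7827, -0.6074),
  (x̄ - mu_0)^T · [...] = (3.1667)·(0.7827) + (-1.6667)·(-0.6074) = 3.4909.

Step 5 — scale by n: T² = 6 · 3.4909 = 20.9453.

T² ≈ 20.9453


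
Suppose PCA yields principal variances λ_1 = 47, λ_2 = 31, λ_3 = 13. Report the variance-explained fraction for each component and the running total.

Step 1 — total variance = trace(Sigma) = Σ λ_i = 47 + 31 + 13 = 91.

Step 2 — fraction explained by component i = λ_i / Σ λ:
  PC1: 47/91 = 0.5165
  PC2: 31/91 = 0.3407
  PC3: 13/91 = 0.1429

Step 3 — cumulative fraction after k components = (λ_1 + ... + λ_k) / Σ λ:
  k = 1: 47/91 = 0.5165
  k = 2: (47 + 31)/91 = 78/91 = 0.8571
  k = 3: (47 + 31 + 13)/91 = 91/91 = 1

Summary (fraction, with percent):

explained: PC1 0.5165 (51.65%), PC2 0.3407 (34.07%), PC3 0.1429 (14.29%);  cumulative: 0.5165, 0.8571, 1


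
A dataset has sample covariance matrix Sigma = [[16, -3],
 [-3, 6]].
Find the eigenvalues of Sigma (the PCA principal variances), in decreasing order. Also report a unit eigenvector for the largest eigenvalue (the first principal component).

Step 1 — characteristic polynomial of 2×2 Sigma:
  det(Sigma - λI) = λ² - trace · λ + det = 0.
  trace = 16 + 6 = 22, det = 16·6 - (-3)² = 87.
Step 2 — discriminant:
  Δ = trace² - 4·det = 484 - 348 = 136.
Step 3 — eigenvalues:
  λ = (trace ± √Δ)/2 = (22 ± 11.6619)/2,
  λ_1 = 16.831,  λ_2 = 5.169.

Step 4 — unit eigenvector for λ_1: solve (Sigma - λ_1 I)v = 0. First row:
  (16 - 16.831)·v_x + (-3)·v_y = 0, i.e. (-0.831)·v_x + (-3)·v_y = 0,
  so v ∝ (b, λ_1 - a) = (-3, 0.831); multiply by -1 so the first entry is positive: u = (3, -0.831).
  ||u|| = √((3)² + (-0.831)²) = √(9.6905) ≈ 3.113,
  v_1 = u/||u|| ≈ (0.9637, -0.2669) (||v_1|| = 1).

λ_1 = 16.831,  λ_2 = 5.169;  v_1 ≈ (0.9637, -0.2669)


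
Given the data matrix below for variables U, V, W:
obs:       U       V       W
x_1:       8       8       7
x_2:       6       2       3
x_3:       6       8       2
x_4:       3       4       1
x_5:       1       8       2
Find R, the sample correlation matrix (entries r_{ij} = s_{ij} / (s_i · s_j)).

Step 1 — column means:
  mean(U) = (8 + 6 + 6 + 3 + 1) / 5 = 24/5 = 4.8
  mean(V) = (8 + 2 + 8 + 4 + 8) / 5 = 30/5 = 6
  mean(W) = (7 + 3 + 2 + 1 + 2) / 5 = 15/5 = 3

Step 2 — sample variances and covariances s[i,j] = (1/(n-1)) · Σ_k (x_{k,i} - mean_i) · (x_{k,j} - mean_j), with n-1 = 4:
  s[U,U] = ((3.2)·(3.2) + (1.2)·(1.2) + (1.2)·(1.2) + (-1.8)·(-1.8) + (-3.8)·(-3.8)) / 4 = 30.8/4 = 7.7
  s[U,V] = ((3.2)·(2) + (1.2)·(-4) + (1.2)·(2) + (-1.8)·(-2) + (-3.8)·(2)) / 4 = 0/4 = 0
  s[U,W] = ((3.2)·(4) + (1.2)·(0) + (1.2)·(-1) + (-1.8)·(-2) + (-3.8)·(-1)) / 4 = 19/4 = 4.75
  s[V,V] = ((2)·(2) + (-4)·(-4) + (2)·(2) + (-2)·(-2) + (2)·(2)) / 4 = 32/4 = 8
  s[V,W] = ((2)·(4) + (-4)·(0) + (2)·(-1) + (-2)·(-2) + (2)·(-1)) / 4 = 8/4 = 2
  s[W,W] = ((4)·(4) + (0)·(0) + (-1)·(-1) + (-2)·(-2) + (-1)·(-1)) / 4 = 22/4 = 5.5
  Sample standard deviations s_i = √(s[i,i]):
  s(U) = √(7.7) = 2.7749
  s(V) = √(8) = 2.8284
  s(W) = √(5.5) = 2.3452

Step 3 — r_{ij} = s_{ij} / (s_i · s_j):
  r[U,U] = 1 (diagonal).
  r[U,V] = 0 / (2.7749 · 2.8284) = 0 / 7.8486 = 0
  r[U,W] = 4.75 / (2.7749 · 2.3452) = 4.75 / 6.5077 = 0.7299
  r[V,V] = 1 (diagonal).
  r[V,W] = 2 / (2.8284 · 2.3452) = 2 / 6.6332 = 0.3015
  r[W,W] = 1 (diagonal).

R is symmetric with unit diagonal. Assembling:

R = [[1, 0, 0.7299],
 [0, 1, 0.3015],
 [0.7299, 0.3015, 1]]
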